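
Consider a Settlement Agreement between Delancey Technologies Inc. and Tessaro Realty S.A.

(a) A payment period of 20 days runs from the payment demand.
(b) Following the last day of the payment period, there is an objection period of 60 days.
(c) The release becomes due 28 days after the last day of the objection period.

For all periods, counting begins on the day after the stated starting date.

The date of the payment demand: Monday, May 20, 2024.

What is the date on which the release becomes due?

September 5, 2024

The last day of the payment period: 20 calendar days after May 20, 2024 is June 9, 2024.
The last day of the objection period: June 9, 2024 + 60 days = August 8, 2024.
The date on which the release becomes due: 28 calendar days after August 8, 2024 is September 5, 2024.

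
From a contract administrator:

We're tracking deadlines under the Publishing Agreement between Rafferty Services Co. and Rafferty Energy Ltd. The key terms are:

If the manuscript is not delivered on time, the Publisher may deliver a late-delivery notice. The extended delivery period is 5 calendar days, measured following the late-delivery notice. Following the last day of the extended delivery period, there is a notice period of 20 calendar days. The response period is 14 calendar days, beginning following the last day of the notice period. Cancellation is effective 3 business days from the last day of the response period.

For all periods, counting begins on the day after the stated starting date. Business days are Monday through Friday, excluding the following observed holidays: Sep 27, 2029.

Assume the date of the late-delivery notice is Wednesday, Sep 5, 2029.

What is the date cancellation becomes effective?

The last day of the extended delivery period: 5 calendar days after Sep 5, 2029 is Sep 10, 2029.
Adding 20 calendar days to Sep 10, 2029 gives Sep 30, 2029, which is the last day of the notice period.
The last day of the response period: Sep 30, 2029 + 14 days = Oct 14, 2029.
From Sunday, Oct 14, 2029, 3 business days (Oct 15, Oct 16, Oct 17, skipping weekends) brings us to Wednesday, Oct 17, 2029, which is the date cancellation becomes effective.

Oct 17, 2029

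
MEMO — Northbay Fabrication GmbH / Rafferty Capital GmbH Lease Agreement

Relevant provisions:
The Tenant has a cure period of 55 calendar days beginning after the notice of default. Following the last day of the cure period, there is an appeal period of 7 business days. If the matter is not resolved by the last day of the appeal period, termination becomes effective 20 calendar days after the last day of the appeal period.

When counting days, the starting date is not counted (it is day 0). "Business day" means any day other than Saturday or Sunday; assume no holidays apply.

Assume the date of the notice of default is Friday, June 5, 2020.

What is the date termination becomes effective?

August 30, 2020

Adding 55 calendar days to June 5, 2020 gives July 30, 2020, which is the last day of the cure period.
From Thursday, July 30, 2020, 7 business days (Jul 31, Aug 3, Aug 4, Aug 5, Aug 6, Aug 7, Aug 10, skipping weekends) brings us to Monday, August 10, 2020, which is the last day of the appeal period.
Adding 20 calendar days to August 10, 2020 gives August 30, 2020, which is the date termination becomes effective.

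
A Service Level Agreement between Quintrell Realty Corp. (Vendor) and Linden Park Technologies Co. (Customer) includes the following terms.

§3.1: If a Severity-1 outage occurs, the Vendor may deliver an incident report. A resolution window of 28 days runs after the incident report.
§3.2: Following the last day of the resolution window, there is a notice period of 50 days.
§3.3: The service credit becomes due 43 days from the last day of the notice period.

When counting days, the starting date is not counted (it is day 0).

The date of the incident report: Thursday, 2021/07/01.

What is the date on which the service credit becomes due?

The last day of the resolution window: 28 calendar days after 2021/07/01 is 2021/07/29.
Adding 50 calendar days to 2021/07/29 gives 2021/09/17, which is the last day of the notice period.
The date on which the service credit becomes due: 2021/09/17 + 43 days = 2021/10/30.

2021/10/30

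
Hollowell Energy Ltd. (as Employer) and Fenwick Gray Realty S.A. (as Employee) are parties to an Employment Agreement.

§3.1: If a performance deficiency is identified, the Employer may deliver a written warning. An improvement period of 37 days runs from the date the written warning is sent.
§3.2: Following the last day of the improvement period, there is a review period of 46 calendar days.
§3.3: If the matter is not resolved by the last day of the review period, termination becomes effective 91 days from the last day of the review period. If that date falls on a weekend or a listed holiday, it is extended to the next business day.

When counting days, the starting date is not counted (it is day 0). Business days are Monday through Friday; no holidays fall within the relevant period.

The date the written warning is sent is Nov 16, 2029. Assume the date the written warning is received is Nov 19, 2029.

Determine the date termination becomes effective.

The last day of the improvement period: Nov 16, 2029 + 37 days = Dec 23, 2029.
Adding 46 calendar days to Dec 23, 2029 gives Feb 7, 2030, which is the last day of the review period.
The date termination becomes effective: Feb 7, 2030 + 91 days = May 9, 2030. May 9, 2030 is a Thursday, so no roll-forward applies.

May 9, 2030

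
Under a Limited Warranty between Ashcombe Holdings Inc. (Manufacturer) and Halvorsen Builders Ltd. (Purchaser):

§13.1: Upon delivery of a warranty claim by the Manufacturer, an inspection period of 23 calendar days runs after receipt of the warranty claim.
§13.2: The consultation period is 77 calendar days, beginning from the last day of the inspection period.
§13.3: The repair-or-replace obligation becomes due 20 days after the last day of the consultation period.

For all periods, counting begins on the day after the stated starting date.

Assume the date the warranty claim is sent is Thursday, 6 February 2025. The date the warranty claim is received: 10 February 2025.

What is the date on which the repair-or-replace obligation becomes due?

Adding 23 calendar days to 10 February 2025 gives 5 March 2025, which is the last day of the inspection period.
The last day of the consultation period: 5 March 2025 + 77 days = 21 May 2025.
The date on which the repair-or-replace obligation becomes due: 21 May 2025 + 20 days = 10 June 2025.

10 June 2025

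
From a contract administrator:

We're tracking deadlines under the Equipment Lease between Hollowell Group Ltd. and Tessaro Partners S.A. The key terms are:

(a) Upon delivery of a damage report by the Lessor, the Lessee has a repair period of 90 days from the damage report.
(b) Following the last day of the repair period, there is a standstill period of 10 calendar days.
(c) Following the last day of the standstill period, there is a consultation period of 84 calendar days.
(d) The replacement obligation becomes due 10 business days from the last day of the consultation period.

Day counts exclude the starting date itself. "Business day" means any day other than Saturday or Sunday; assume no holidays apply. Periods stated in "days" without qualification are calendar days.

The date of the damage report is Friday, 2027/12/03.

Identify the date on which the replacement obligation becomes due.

2028/06/16

The last day of the repair period: 2027/12/03 + 90 days = 2028/03/02.
Adding 10 calendar days to 2028/03/02 gives 2028/03/12, which is the last day of the standstill period.
Adding 84 calendar days to 2028/03/12 gives 2028/06/04, which is the last day of the consultation period.
The date on which the replacement obligation becomes due: 10 business days after Sunday, 2028/06/04, skipping weekends — Jun 5, Jun 6, Jun 7, Jun 8, Jun 9, Jun 12, Jun 13, Jun 14, Jun 15, Jun 16 — lands on Friday, 2028/06/16.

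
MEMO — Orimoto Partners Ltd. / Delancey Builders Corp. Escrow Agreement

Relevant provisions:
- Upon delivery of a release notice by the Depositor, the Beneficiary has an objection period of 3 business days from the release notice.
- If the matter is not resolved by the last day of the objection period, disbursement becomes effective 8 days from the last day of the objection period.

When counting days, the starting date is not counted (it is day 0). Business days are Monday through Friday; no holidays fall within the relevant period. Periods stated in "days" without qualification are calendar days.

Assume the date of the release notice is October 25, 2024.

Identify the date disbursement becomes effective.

November 7, 2024

From Friday, October 25, 2024, 3 business days (Oct 28, Oct 29, Oct 30, skipping weekends) brings us to Wednesday, October 30, 2024, which is the last day of the objection period.
Adding 8 calendar days to October 30, 2024 gives November 7, 2024, which is the date disbursement becomes effective.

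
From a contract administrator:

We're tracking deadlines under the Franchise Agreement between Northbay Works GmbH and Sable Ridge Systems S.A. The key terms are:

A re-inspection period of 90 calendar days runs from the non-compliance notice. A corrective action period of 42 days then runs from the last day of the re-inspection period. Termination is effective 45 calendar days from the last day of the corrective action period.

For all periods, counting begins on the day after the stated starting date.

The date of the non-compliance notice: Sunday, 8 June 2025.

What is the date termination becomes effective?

2 December 2025

The last day of the re-inspection period: 90 calendar days after 8 June 2025 is 6 September 2025.
The last day of the corrective action period: 42 calendar days after 6 September 2025 is 18 October 2025.
The date termination becomes effective: 18 October 2025 + 45 days = 2 December 2025.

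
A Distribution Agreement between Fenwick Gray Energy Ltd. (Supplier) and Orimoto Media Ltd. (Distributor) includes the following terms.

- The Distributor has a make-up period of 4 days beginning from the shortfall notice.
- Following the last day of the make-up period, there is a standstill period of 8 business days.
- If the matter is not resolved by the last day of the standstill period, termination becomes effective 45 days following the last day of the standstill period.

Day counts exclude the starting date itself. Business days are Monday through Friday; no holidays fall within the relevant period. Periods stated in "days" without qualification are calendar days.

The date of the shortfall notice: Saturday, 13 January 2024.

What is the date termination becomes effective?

The last day of the make-up period: 4 calendar days after 13 January 2024 is 17 January 2024.
From Wednesday, 17 January 2024, 8 business days (Jan 18, Jan 19, Jan 22, Jan 23, Jan 24, Jan 25, Jan 26, Jan 29, skipping weekends) brings us to Monday, 29 January 2024, which is the last day of the standstill period.
The date termination becomes effective: 45 calendar days after 29 January 2024 is 14 March 2024.

14 March 2024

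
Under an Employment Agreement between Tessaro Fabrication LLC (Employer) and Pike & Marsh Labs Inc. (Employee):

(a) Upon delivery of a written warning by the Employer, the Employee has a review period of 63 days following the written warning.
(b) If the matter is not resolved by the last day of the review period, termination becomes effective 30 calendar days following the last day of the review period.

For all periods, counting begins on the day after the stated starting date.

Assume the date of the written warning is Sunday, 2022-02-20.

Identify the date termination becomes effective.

Adding 63 calendar days to 2022-02-20 gives 2022-04-24, which is the last day of the review period.
The date termination becomes effective: 2022-04-24 + 30 days = 2022-05-24.

2022-05-24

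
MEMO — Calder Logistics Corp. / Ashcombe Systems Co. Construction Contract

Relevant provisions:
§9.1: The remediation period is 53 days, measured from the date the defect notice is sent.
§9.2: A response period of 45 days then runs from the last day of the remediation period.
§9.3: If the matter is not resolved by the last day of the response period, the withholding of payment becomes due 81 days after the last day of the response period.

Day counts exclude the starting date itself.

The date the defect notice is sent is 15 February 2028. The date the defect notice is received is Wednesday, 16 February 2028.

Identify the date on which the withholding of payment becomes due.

The last day of the remediation period: 15 February 2028 + 53 days = 8 April 2028.
Adding 45 calendar days to 8 April 2028 gives 23 May 2028, which is the last day of the response period.
The date on which the withholding of payment becomes due: 81 calendar days after 23 May 2028 is 12 August 2028.

12 August 2028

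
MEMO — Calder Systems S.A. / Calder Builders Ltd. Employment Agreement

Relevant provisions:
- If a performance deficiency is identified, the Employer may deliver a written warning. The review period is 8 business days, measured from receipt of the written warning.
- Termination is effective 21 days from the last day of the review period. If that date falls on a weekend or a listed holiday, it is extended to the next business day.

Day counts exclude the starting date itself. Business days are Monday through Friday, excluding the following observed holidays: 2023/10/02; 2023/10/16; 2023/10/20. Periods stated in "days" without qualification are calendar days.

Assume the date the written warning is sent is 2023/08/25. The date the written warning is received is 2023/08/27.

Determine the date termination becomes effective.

2023/09/27

The last day of the review period: counting 8 business days from Sunday, 2023/08/27 (Aug 28, Aug 29, Aug 30, Aug 31, Sep 1, Sep 4, Sep 5, Sep 6, skipping weekends) reaches Wednesday, 2023/09/06.
The date termination becomes effective: 2023/09/06 + 21 days = 2023/09/27. 2023/09/27 is a Wednesday and is not a listed holiday, so no roll-forward applies.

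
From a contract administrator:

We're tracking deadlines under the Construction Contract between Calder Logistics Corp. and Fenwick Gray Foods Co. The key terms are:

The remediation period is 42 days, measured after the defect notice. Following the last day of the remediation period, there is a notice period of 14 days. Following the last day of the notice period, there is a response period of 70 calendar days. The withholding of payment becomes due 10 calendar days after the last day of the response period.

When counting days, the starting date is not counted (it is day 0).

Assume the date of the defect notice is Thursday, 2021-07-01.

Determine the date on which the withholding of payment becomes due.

Adding 42 calendar days to 2021-07-01 gives 2021-08-12, which is the last day of the remediation period.
The last day of the notice period: 14 calendar days after 2021-08-12 is 2021-08-26.
Adding 70 calendar days to 2021-08-26 gives 2021-11-04, which is the last day of the response period.
Adding 10 calendar days to 2021-11-04 gives 2021-11-14, which is the date on which the withholding of payment becomes due.

2021-11-14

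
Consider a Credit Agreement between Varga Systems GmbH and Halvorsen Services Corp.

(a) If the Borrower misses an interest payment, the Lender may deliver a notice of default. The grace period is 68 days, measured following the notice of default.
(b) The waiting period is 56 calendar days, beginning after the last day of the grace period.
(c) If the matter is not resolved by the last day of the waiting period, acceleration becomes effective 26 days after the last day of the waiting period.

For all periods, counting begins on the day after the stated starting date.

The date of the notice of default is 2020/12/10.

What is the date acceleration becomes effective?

Adding 68 calendar days to 2020/12/10 gives 2021/02/16, which is the last day of the grace period.
Adding 56 calendar days to 2021/02/16 gives 2021/04/13, which is the last day of the waiting period.
The date acceleration becomes effective: 26 calendar days after 2021/04/13 is 2021/05/09.

2021/05/09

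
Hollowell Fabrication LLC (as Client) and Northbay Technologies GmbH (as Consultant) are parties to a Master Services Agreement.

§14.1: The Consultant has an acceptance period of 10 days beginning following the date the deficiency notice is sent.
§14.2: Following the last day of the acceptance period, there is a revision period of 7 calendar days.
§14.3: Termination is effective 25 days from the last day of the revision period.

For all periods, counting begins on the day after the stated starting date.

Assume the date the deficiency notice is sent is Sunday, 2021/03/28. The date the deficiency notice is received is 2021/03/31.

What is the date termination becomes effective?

2021/05/09

The last day of the acceptance period: 2021/03/28 + 10 days = 2021/04/07.
The last day of the revision period: 7 calendar days after 2021/04/07 is 2021/04/14.
The date termination becomes effective: 25 calendar days after 2021/04/14 is 2021/05/09.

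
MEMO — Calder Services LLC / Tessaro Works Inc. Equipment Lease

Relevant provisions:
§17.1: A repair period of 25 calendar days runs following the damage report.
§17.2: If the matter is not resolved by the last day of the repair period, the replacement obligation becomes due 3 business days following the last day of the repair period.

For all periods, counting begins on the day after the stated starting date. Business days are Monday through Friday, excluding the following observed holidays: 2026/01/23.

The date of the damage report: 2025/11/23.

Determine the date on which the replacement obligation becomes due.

The last day of the repair period: 25 calendar days after 2025/11/23 is 2025/12/18.
The date on which the replacement obligation becomes due: 3 business days after Thursday, 2025/12/18, skipping weekends — Dec 19, Dec 22, Dec 23 — lands on Tuesday, 2025/12/23.

2025/12/23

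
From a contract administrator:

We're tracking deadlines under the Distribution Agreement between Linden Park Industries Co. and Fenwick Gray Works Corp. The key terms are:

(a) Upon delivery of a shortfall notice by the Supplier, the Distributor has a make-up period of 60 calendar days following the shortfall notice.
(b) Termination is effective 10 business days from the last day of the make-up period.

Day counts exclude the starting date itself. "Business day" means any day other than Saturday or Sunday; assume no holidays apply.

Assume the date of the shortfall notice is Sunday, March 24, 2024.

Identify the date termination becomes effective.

The last day of the make-up period: 60 calendar days after March 24, 2024 is May 23, 2024.
From Thursday, May 23, 2024, 10 business days (May 24, May 27, May 28, May 29, May 30, May 31, Jun 3, Jun 4, Jun 5, Jun 6, skipping weekends) brings us to Thursday, June 6, 2024, which is the date termination becomes effective.

June 6, 2024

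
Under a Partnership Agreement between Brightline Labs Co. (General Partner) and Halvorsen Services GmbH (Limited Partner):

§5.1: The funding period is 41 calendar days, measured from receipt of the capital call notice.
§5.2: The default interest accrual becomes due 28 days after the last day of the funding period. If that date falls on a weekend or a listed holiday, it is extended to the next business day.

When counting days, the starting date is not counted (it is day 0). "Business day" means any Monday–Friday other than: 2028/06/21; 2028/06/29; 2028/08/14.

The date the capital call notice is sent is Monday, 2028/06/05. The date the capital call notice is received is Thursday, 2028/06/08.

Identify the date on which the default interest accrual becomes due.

Adding 41 calendar days to 2028/06/08 gives 2028/07/19, which is the last day of the funding period.
Adding 28 calendar days to 2028/07/19 gives 2028/08/16, which is the date on which the default interest accrual becomes due. 2028/08/16 is a Wednesday and is not a listed holiday, so no roll-forward applies.

2028/08/16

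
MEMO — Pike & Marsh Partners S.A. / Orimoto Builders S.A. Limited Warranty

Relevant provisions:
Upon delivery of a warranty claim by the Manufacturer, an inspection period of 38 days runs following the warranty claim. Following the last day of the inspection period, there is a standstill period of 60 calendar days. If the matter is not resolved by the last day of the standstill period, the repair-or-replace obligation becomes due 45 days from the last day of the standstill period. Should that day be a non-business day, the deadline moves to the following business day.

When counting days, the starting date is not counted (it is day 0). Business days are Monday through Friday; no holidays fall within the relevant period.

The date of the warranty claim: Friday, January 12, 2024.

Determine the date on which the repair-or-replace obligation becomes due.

The last day of the inspection period: January 12, 2024 + 38 days = February 19, 2024.
The last day of the standstill period: 60 calendar days after February 19, 2024 is April 19, 2024.
The date on which the repair-or-replace obligation becomes due: April 19, 2024 + 45 days = June 3, 2024. June 3, 2024 is a Monday, so no roll-forward applies.

June 3, 2024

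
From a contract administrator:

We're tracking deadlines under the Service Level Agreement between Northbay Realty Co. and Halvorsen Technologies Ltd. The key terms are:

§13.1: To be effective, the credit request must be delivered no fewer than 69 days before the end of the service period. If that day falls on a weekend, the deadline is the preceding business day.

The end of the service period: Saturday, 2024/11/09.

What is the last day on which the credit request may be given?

2024/08/30

2024/11/09 minus 69 days is 2024/09/01. That is a Sunday, so the deadline moves back to Friday, 2024/08/30.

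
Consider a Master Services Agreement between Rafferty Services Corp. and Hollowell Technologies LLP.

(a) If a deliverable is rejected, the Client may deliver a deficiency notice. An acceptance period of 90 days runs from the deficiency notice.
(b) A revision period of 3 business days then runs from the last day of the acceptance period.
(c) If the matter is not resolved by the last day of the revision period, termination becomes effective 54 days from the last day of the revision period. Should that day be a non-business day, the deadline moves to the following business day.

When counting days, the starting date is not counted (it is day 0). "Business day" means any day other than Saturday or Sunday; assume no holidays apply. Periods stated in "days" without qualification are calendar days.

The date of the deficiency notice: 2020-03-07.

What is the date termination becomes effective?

2020-08-03

The last day of the acceptance period: 90 calendar days after 2020-03-07 is 2020-06-05.
The last day of the revision period: counting 3 business days from Friday, 2020-06-05 (Jun 8, Jun 9, Jun 10, skipping weekends) reaches Wednesday, 2020-06-10.
The date termination becomes effective: 54 calendar days after 2020-06-10 is 2020-08-03. 2020-08-03 is a Monday, so no roll-forward applies.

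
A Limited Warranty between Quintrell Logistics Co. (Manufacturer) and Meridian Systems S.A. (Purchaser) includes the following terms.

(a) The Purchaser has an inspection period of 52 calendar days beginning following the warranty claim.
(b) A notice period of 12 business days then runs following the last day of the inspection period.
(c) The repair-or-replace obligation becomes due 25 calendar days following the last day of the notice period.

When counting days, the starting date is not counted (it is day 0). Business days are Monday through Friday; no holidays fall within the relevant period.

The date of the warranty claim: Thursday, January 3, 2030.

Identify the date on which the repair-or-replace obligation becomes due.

April 6, 2030

The last day of the inspection period: January 3, 2030 + 52 days = February 24, 2030.
The last day of the notice period: 12 business days after Sunday, February 24, 2030, skipping weekends — Feb 25, Feb 26, Feb 27, Feb 28, …, Mar 8, Mar 11, Mar 12 — lands on Tuesday, March 12, 2030.
The date on which the repair-or-replace obligation becomes due: 25 calendar days after March 12, 2030 is April 6, 2030.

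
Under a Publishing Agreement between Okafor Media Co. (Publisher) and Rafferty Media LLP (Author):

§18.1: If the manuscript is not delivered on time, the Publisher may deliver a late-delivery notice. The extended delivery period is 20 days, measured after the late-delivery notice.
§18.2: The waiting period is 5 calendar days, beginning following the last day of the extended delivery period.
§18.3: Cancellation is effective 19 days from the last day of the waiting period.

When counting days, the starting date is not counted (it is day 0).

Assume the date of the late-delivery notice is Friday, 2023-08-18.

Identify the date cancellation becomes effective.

The last day of the extended delivery period: 20 calendar days after 2023-08-18 is 2023-09-07.
Adding 5 calendar days to 2023-09-07 gives 2023-09-12, which is the last day of the waiting period.
Adding 19 calendar days to 2023-09-12 gives 2023-10-01, which is the date cancellation becomes effective.

2023-10-01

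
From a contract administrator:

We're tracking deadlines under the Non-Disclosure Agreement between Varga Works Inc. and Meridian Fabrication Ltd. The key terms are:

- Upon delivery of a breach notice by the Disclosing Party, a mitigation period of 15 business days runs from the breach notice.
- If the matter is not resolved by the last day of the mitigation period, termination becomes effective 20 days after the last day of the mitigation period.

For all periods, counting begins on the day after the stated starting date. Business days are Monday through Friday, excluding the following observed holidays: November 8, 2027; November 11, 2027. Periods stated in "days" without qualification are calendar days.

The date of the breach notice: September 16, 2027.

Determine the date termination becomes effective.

The last day of the mitigation period: counting 15 business days from Thursday, September 16, 2027 (Sep 17, Sep 20, Sep 21, Sep 22, …, Oct 5, Oct 6, Oct 7, skipping weekends) reaches Thursday, October 7, 2027.
The date termination becomes effective: October 7, 2027 + 20 days = October 27, 2027.

October 27, 2027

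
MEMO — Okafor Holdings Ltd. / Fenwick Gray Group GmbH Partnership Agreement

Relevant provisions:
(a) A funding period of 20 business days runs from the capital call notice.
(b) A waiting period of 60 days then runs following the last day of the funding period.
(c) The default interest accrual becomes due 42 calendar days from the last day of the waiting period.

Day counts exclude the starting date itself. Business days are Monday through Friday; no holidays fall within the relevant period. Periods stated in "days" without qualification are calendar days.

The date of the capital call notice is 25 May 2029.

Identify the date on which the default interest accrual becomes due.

2 October 2029

From Friday, 25 May 2029, 20 business days (May 28, May 29, May 30, May 31, …, Jun 20, Jun 21, Jun 22, skipping weekends) brings us to Friday, 22 June 2029, which is the last day of the funding period.
The last day of the waiting period: 22 June 2029 + 60 days = 21 August 2029.
The date on which the default interest accrual becomes due: 42 calendar days after 21 August 2029 is 2 October 2029.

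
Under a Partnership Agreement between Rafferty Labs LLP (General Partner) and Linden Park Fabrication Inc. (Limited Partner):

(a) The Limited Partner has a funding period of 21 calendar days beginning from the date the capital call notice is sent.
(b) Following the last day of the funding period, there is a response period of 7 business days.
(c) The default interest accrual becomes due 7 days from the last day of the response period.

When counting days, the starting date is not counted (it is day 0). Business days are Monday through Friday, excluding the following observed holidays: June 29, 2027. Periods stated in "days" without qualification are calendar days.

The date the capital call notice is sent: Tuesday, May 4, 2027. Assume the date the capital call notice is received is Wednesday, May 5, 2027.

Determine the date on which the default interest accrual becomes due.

The last day of the funding period: 21 calendar days after May 4, 2027 is May 25, 2027.
From Tuesday, May 25, 2027, 7 business days (May 26, May 27, May 28, May 31, Jun 1, Jun 2, Jun 3, skipping weekends) brings us to Thursday, June 3, 2027, which is the last day of the response period.
The date on which the default interest accrual becomes due: June 3, 2027 + 7 days = June 10, 2027.

June 10, 2027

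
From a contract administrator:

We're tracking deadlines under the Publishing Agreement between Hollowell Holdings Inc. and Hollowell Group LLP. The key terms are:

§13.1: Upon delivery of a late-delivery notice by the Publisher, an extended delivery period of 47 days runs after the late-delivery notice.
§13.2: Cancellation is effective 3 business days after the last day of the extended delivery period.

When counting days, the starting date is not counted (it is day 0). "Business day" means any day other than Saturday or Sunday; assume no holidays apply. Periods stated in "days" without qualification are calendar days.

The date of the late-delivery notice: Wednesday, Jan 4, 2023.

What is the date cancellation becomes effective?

Adding 47 calendar days to Jan 4, 2023 gives Feb 20, 2023, which is the last day of the extended delivery period.
From Monday, Feb 20, 2023, 3 business days (Feb 21, Feb 22, Feb 23, skipping weekends) brings us to Thursday, Feb 23, 2023, which is the date cancellation becomes effective.

Feb 23, 2023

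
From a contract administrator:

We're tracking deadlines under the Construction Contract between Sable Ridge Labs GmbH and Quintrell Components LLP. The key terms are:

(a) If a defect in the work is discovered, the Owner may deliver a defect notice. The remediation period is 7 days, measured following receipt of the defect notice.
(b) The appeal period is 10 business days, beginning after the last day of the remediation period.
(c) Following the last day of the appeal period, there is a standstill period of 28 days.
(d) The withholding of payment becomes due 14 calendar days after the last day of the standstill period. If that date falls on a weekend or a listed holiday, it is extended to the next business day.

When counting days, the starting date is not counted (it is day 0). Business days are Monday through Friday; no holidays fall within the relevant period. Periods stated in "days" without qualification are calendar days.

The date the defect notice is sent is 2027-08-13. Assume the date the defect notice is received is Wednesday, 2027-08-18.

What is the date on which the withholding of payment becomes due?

The last day of the remediation period: 2027-08-18 + 7 days = 2027-08-25.
The last day of the appeal period: counting 10 business days from Wednesday, 2027-08-25 (Aug 26, Aug 27, Aug 30, Aug 31, Sep 1, Sep 2, Sep 3, Sep 6, Sep 7, Sep 8, skipping weekends) reaches Wednesday, 2027-09-08.
The last day of the standstill period: 2027-09-08 + 28 days = 2027-10-06.
The date on which the withholding of payment becomes due: 14 calendar days after 2027-10-06 is 2027-10-20. 2027-10-20 is a Wednesday, so no roll-forward applies.

2027-10-20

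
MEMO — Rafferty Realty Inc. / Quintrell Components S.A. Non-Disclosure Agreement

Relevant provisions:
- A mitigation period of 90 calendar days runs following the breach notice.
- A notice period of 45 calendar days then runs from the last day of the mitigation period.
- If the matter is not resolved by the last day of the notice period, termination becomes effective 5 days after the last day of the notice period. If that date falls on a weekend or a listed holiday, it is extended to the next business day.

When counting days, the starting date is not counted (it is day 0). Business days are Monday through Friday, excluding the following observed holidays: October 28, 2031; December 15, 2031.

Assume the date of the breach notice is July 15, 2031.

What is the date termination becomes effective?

Adding 90 calendar days to July 15, 2031 gives October 13, 2031, which is the last day of the mitigation period.
The last day of the notice period: 45 calendar days after October 13, 2031 is November 27, 2031.
The date termination becomes effective: 5 calendar days after November 27, 2031 is December 2, 2031. December 2, 2031 is a Tuesday and is not a listed holiday, so no roll-forward applies.

December 2, 2031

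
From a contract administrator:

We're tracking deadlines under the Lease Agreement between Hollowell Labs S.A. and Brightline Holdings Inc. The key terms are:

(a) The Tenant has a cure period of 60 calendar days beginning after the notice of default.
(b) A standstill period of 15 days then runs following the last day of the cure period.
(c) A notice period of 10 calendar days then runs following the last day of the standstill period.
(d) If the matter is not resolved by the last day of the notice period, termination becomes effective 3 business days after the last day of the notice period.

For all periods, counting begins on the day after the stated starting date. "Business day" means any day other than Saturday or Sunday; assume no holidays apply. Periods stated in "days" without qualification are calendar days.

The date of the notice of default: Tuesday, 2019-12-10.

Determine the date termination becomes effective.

2020-03-09

The last day of the cure period: 60 calendar days after 2019-12-10 is 2020-02-08.
The last day of the standstill period: 2020-02-08 + 15 days = 2020-02-23.
The last day of the notice period: 2020-02-23 + 10 days = 2020-03-04.
The date termination becomes effective: 3 business days after Wednesday, 2020-03-04, skipping weekends — Mar 5, Mar 6, Mar 9 — lands on Monday, 2020-03-09.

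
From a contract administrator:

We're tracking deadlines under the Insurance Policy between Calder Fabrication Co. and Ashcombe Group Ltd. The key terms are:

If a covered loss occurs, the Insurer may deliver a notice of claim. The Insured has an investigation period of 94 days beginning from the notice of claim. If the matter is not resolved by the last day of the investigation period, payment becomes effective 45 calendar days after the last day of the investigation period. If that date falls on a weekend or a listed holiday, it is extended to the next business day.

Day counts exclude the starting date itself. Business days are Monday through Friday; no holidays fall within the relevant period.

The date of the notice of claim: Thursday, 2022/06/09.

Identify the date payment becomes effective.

Adding 94 calendar days to 2022/06/09 gives 2022/09/11, which is the last day of the investigation period.
The date payment becomes effective: 45 calendar days after 2022/09/11 is 2022/10/26. 2022/10/26 is a Wednesday, so no roll-forward applies.

2022/10/26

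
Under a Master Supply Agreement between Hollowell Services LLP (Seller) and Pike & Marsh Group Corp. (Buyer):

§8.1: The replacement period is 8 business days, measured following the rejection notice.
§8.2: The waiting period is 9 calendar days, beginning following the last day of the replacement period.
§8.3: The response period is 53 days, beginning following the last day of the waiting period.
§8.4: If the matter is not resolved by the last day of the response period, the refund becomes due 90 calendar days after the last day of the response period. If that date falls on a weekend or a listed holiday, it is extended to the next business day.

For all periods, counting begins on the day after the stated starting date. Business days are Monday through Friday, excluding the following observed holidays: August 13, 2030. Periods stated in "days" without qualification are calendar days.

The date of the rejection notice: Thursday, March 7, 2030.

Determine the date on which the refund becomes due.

August 19, 2030

From Thursday, March 7, 2030, 8 business days (Mar 8, Mar 11, Mar 12, Mar 13, Mar 14, Mar 15, Mar 18, Mar 19, skipping weekends) brings us to Tuesday, March 19, 2030, which is the last day of the replacement period.
Adding 9 calendar days to March 19, 2030 gives March 28, 2030, which is the last day of the waiting period.
The last day of the response period: 53 calendar days after March 28, 2030 is May 20, 2030.
The date on which the refund becomes due: 90 calendar days after May 20, 2030 is August 18, 2030. That falls on a Sunday, so it rolls to the next business day, Monday, August 19, 2030.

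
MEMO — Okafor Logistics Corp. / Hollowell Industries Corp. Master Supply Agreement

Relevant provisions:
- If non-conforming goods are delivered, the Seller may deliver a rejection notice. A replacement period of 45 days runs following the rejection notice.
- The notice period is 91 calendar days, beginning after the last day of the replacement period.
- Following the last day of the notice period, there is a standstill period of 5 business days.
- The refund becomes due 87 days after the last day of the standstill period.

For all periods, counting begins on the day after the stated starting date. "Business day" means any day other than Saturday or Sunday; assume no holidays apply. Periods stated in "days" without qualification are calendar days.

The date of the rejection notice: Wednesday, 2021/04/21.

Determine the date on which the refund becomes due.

The last day of the replacement period: 45 calendar days after 2021/04/21 is 2021/06/05.
The last day of the notice period: 91 calendar days after 2021/06/05 is 2021/09/04.
From Saturday, 2021/09/04, 5 business days (Sep 6, Sep 7, Sep 8, Sep 9, Sep 10, skipping weekends) brings us to Friday, 2021/09/10, which is the last day of the standstill period.
The date on which the refund becomes due: 87 calendar days after 2021/09/10 is 2021/12/06.

2021/12/06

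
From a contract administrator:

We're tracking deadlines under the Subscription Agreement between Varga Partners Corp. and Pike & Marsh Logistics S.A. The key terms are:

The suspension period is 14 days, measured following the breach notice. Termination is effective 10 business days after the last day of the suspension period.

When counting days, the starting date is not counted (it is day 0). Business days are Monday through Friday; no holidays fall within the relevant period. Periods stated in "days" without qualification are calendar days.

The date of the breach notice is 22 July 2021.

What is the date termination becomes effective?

Adding 14 calendar days to 22 July 2021 gives 5 August 2021, which is the last day of the suspension period.
From Thursday, 5 August 2021, 10 business days (Aug 6, Aug 9, Aug 10, Aug 11, Aug 12, Aug 13, Aug 16, Aug 17, Aug 18, Aug 19, skipping weekends) brings us to Thursday, 19 August 2021, which is the date termination becomes effective.

19 August 2021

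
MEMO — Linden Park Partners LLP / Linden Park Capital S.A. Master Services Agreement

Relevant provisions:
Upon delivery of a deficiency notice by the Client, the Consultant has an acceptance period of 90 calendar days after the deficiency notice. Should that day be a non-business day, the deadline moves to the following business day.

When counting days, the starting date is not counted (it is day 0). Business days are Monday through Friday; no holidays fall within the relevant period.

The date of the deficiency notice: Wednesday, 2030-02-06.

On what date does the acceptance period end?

2030-05-07

The last day of the acceptance period: 90 calendar days after 2030-02-06 is 2030-05-07. 2030-05-07 is a Tuesday, so no roll-forward applies.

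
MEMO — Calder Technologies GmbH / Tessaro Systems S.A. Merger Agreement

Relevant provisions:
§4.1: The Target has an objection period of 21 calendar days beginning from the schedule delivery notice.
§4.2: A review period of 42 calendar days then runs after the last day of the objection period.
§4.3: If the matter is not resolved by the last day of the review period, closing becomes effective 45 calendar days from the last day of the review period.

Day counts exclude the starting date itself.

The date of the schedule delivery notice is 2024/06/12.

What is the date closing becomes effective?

2024/09/28

The last day of the objection period: 2024/06/12 + 21 days = 2024/07/03.
The last day of the review period: 42 calendar days after 2024/07/03 is 2024/08/14.
Adding 45 calendar days to 2024/08/14 gives 2024/09/28, which is the date closing becomes effective.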